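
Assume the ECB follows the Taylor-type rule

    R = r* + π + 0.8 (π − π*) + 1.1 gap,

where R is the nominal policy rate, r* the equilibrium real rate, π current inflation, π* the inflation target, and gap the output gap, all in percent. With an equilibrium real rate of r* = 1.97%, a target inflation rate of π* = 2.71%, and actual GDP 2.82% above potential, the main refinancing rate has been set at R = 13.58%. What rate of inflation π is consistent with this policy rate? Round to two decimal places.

5.93%

Output 2.82% above potential → gap = 2.82.
Collecting π: R = r* + (1 + 0.8) π − 0.8 π* + 1.1 gap
1.8 π = 13.58 − 1.97 + 0.8 × 2.71 − 1.1 × 2.82 = 10.676
π = 10.676 / 1.8 = 5.93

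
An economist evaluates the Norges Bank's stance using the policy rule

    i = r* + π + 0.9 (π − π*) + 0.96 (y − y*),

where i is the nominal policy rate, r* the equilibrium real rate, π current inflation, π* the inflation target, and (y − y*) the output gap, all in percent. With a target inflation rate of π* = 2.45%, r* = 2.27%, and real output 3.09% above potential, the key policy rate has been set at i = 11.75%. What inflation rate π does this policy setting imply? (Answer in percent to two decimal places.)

4.59%

Output 3.09% above potential → (y − y*) = 3.09.
Collecting π: i = r* + (1 + 0.9) π − 0.9 π* + 0.96 (y − y*)
1.9 π = 11.75 − 2.27 + 0.9 × 2.45 − 0.96 × 3.09 = 8.7186
π = 8.7186 / 1.9 = 4.59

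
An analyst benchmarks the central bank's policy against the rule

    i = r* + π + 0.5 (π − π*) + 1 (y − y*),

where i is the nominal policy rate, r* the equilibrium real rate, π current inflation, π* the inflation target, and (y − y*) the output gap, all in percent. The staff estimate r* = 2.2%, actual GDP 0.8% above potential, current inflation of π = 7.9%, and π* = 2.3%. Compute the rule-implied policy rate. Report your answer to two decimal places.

Output 0.8% above potential → (y − y*) = 0.8.
i = 2.2 + 7.9 + 0.5 × (7.9 − 2.3) + 1 × 0.8
   = 2.2 + 7.9 + 2.8 + 0.8 = 13.70

13.70%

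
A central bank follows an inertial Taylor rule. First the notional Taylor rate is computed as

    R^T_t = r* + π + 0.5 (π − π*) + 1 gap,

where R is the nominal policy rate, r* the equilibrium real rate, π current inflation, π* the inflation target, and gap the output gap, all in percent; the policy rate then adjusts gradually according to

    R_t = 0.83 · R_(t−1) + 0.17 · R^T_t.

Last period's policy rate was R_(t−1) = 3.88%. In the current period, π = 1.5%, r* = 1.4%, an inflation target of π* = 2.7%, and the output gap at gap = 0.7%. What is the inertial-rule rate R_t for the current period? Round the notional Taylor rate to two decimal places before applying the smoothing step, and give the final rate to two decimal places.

3.73%

R^T_t = 1.4 + 1.5 + 0.5 × (1.5 − 2.7) + 1 × 0.7
   = 1.4 + 1.5 − 0.6 + 0.7 = 3.00
R_t = 0.83 × 3.88 + 0.17 × 3.00 = 3.2204 + 0.51 = 3.73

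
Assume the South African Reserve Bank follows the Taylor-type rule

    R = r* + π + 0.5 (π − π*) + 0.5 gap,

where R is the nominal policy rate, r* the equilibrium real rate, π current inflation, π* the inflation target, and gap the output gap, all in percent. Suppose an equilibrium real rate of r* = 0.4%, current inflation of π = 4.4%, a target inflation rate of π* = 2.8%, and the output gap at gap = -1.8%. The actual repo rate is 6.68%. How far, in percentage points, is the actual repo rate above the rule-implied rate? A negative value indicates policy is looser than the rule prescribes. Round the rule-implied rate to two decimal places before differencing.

R = 0.4 + 4.4 + 0.5 × (4.4 − 2.8) + 0.5 × (-1.8)
   = 0.4 + 4.4 + 0.8 − 0.9 = 4.70
Deviation = 6.68 − 4.70 = 1.98 pp.

1.98 pp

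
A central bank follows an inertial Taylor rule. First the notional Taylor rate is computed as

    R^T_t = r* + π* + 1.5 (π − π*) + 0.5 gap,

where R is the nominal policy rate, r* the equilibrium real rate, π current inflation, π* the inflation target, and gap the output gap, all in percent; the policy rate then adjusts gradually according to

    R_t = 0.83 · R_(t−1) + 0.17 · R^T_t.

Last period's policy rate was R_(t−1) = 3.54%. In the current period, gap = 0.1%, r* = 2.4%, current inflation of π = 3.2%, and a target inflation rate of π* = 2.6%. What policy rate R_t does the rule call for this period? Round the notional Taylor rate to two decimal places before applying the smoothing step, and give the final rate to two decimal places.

R^T_t = 2.4 + 2.6 + 1.5 × (3.2 − 2.6) + 0.5 × 0.1
   = 2.4 + 2.6 + 0.9 + 0.05 = 5.95
R_t = 0.83 × 3.54 + 0.17 × 5.95 = 2.9382 + 1.0115 = 3.95

3.95%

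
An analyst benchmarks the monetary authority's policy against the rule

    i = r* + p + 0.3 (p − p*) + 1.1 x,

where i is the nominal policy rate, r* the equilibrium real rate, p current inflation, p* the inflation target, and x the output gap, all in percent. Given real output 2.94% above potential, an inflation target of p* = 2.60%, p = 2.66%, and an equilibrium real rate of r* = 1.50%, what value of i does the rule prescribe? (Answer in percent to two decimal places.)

Output 2.94% above potential → x = 2.94.
i = 1.50 + 2.66 + 0.3 × (2.66 − 2.60) + 1.1 × 2.94
   = 1.50 + 2.66 + 0.018 + 3.234 = 7.41

7.41%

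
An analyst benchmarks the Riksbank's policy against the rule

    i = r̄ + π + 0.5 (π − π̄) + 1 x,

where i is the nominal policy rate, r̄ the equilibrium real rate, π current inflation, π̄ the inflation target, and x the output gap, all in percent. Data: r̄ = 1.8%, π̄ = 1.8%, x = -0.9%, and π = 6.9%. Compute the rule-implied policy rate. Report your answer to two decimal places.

10.35%

i = 1.8 + 6.9 + 0.5 × (6.9 − 1.8) + 1 × (-0.9)
   = 1.8 + 6.9 + 2.55 − 0.9 = 10.35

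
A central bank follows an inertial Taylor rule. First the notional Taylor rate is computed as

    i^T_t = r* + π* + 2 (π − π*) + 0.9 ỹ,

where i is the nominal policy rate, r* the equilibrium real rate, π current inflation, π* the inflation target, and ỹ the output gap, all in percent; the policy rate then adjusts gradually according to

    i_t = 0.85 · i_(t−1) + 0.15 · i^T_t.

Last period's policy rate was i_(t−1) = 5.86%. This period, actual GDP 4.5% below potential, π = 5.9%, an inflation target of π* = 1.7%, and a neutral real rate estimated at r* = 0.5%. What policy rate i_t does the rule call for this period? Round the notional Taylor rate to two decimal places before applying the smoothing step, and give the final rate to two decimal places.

5.96%

Output 4.5% below potential → ỹ = -4.5.
i^T_t = 0.5 + 1.7 + 2 × (5.9 − 1.7) + 0.9 × (-4.5)
   = 0.5 + 1.7 + 8.4 − 4.05 = 6.55
i_t = 0.85 × 5.86 + 0.15 × 6.55 = 4.981 + 0.9825 = 5.96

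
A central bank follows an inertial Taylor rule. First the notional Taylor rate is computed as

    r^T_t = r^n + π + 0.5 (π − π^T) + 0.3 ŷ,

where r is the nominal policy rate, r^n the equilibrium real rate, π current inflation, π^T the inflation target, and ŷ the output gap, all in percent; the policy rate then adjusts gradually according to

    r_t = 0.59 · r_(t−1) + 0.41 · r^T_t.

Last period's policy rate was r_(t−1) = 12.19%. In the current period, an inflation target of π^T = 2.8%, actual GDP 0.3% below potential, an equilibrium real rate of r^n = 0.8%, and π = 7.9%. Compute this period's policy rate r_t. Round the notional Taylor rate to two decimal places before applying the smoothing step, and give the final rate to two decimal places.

11.77%

Output 0.3% below potential → ŷ = -0.3.
r^T_t = 0.8 + 7.9 + 0.5 × (7.9 − 2.8) + 0.3 × (-0.3)
   = 0.8 + 7.9 + 2.55 − 0.09 = 11.16
r_t = 0.59 × 12.19 + 0.41 × 11.16 = 7.1921 + 4.5756 = 11.77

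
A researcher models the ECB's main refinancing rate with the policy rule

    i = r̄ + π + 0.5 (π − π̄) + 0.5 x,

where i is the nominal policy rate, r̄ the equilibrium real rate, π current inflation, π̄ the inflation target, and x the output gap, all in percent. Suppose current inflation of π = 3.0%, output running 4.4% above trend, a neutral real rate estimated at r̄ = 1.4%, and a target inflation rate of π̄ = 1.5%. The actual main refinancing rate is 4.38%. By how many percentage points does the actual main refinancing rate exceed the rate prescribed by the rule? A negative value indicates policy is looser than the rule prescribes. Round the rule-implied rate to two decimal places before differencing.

-2.97 pp

Output 4.4% above potential → x = 4.4.
i = 1.4 + 3.0 + 0.5 × (3.0 − 1.5) + 0.5 × 4.4
   = 1.4 + 3 + 0.75 + 2.2 = 7.35
Deviation = 4.38 − 7.35 = -2.97 pp.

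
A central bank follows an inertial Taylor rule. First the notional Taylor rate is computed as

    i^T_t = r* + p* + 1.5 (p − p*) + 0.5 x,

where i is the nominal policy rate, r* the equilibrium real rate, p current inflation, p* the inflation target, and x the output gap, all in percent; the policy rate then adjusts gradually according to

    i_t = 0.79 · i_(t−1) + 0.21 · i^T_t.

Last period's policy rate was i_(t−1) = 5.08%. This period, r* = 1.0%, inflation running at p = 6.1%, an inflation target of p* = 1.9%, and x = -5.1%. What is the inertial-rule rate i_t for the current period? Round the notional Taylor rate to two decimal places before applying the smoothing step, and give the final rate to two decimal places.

5.41%

i^T_t = 1.0 + 1.9 + 1.5 × (6.1 − 1.9) + 0.5 × (-5.1)
   = 1.0 + 1.9 + 6.3 − 2.55 = 6.65
i_t = 0.79 × 5.08 + 0.21 × 6.65 = 4.0132 + 1.3965 = 5.41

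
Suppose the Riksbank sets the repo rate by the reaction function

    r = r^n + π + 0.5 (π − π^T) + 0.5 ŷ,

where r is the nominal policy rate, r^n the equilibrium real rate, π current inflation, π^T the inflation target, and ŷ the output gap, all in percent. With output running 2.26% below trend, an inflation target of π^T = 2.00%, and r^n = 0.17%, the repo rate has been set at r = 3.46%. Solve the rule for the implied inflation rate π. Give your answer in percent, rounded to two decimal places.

3.61%

Output 2.26% below potential → ŷ = -2.26.
Collecting π: r = r^n + (1 + 0.5) π − 0.5 π^T + 0.5 ŷ
1.5 π = 3.46 − 0.17 + 0.5 × 2.00 − 0.5 × (-2.26) = 5.42
π = 5.42 / 1.5 = 3.61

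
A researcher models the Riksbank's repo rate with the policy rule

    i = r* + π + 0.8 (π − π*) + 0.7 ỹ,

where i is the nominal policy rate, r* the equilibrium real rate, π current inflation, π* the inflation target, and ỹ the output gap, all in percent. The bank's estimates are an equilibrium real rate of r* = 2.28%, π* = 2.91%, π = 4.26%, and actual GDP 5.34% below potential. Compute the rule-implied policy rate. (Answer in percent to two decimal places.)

3.88%

Output 5.34% below potential → ỹ = -5.34.
i = 2.28 + 4.26 + 0.8 × (4.26 − 2.91) + 0.7 × (-5.34)
   = 2.28 + 4.26 + 1.08 − 3.738 = 3.88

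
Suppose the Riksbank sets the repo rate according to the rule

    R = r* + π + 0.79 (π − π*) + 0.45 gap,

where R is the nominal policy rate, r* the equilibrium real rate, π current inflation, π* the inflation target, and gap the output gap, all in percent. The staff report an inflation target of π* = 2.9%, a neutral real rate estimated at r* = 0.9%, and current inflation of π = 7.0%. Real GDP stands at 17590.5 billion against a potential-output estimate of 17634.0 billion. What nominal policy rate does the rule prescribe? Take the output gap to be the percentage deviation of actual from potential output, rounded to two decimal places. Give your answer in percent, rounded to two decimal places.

Output gap = 100 × (17590.5 − 17634.0) / 17634.0 = -0.25%.
R = 0.90 + 7.00 + 0.79 × (7.00 − 2.90) + 0.45 × (-0.25)
   = 0.90 + 7 + 3.239 − 0.1125 = 11.03

11.03%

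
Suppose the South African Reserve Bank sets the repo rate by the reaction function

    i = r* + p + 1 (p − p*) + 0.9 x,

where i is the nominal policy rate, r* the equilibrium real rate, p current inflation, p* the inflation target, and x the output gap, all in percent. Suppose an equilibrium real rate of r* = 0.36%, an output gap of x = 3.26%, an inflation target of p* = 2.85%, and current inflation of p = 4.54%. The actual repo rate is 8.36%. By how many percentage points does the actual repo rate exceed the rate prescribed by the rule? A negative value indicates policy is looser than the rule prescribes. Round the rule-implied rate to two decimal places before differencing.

-1.16 pp

i = 0.36 + 4.54 + 1 × (4.54 − 2.85) + 0.9 × 3.26
   = 0.36 + 4.54 + 1.69 + 2.934 = 9.52
Deviation = 8.36 − 9.52 = -1.16 pp.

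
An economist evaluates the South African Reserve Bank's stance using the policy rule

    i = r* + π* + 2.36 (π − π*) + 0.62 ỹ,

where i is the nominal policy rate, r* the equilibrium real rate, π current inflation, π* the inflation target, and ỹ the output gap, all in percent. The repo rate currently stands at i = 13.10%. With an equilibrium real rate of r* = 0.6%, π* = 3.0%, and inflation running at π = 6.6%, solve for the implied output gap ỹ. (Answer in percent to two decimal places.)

0.62 ỹ = 13.10 − 0.6 − 3.0 − 2.36 × (6.6 − 3.0) = 1.004
ỹ = 1.004 / 0.62 = 1.62

1.62%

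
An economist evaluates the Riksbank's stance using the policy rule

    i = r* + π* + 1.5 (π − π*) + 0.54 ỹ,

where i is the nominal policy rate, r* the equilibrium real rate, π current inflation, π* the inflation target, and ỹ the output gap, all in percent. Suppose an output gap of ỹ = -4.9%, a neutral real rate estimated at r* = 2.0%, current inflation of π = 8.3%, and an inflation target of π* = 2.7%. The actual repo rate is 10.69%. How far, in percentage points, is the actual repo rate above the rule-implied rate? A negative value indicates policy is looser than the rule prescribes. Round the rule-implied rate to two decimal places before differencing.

0.24 pp

i = 2.0 + 2.7 + 1.5 × (8.3 − 2.7) + 0.54 × (-4.9)
   = 2.0 + 2.7 + 8.4 − 2.646 = 10.45
Deviation = 10.69 − 10.45 = 0.24 pp.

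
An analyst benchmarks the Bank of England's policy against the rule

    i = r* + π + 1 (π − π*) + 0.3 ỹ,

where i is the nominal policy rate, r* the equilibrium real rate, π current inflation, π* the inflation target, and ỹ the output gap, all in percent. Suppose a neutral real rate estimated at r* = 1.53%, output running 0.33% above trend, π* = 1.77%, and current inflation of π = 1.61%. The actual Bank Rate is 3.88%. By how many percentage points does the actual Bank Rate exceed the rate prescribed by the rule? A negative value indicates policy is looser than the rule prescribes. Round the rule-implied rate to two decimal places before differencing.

Output 0.33% above potential → ỹ = 0.33.
i = 1.53 + 1.61 + 1 × (1.61 − 1.77) + 0.3 × 0.33
   = 1.53 + 1.61 − 0.16 + 0.099 = 3.08
Deviation = 3.88 − 3.08 = 0.80 pp.

0.80 pp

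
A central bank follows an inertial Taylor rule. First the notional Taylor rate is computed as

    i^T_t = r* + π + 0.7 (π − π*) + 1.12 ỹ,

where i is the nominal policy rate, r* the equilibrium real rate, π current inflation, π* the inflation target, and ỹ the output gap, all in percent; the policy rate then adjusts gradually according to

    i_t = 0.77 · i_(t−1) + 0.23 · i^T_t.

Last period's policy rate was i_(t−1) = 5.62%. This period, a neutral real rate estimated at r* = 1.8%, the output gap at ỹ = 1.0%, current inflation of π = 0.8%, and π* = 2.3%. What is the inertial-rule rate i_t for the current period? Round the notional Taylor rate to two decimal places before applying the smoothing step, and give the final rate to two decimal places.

4.94%

i^T_t = 1.8 + 0.8 + 0.7 × (0.8 − 2.3) + 1.12 × 1.0
   = 1.8 + 0.8 − 1.05 + 1.12 = 2.67
i_t = 0.77 × 5.62 + 0.23 × 2.67 = 4.3274 + 0.6141 = 4.94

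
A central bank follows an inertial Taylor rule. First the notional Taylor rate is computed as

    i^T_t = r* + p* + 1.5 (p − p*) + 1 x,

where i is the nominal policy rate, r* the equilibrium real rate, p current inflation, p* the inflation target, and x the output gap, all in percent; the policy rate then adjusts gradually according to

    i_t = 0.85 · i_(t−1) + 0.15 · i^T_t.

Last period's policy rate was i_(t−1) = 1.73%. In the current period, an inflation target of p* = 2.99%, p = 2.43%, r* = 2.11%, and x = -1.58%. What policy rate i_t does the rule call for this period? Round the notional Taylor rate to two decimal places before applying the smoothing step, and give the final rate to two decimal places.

i^T_t = 2.11 + 2.99 + 1.5 × (2.43 − 2.99) + 1 × (-1.58)
   = 2.11 + 2.99 − 0.84 − 1.58 = 2.68
i_t = 0.85 × 1.73 + 0.15 × 2.68 = 1.4705 + 0.402 = 1.87

1.87%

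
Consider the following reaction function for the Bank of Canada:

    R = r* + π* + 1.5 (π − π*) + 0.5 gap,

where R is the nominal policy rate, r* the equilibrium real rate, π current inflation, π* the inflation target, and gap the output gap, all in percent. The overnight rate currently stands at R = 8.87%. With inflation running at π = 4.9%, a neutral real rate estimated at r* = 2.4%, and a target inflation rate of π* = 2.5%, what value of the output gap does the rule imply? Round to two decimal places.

0.74%

0.5 gap = 8.87 − 2.4 − 2.5 − 1.5 × (4.9 − 2.5) = 0.37
gap = 0.37 / 0.5 = 0.74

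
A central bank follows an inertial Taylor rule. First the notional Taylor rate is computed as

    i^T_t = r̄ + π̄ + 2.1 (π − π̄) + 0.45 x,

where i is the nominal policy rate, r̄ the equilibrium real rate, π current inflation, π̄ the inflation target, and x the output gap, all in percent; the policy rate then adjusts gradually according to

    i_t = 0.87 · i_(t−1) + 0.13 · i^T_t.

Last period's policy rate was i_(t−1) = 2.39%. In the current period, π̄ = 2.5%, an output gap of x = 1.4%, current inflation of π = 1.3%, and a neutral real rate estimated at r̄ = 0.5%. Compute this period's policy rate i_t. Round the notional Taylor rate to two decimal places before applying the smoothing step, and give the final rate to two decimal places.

2.22%

i^T_t = 0.5 + 2.5 + 2.1 × (1.3 − 2.5) + 0.45 × 1.4
   = 0.5 + 2.5 − 2.52 + 0.63 = 1.11
i_t = 0.87 × 2.39 + 0.13 × 1.11 = 2.0793 + 0.1443 = 2.22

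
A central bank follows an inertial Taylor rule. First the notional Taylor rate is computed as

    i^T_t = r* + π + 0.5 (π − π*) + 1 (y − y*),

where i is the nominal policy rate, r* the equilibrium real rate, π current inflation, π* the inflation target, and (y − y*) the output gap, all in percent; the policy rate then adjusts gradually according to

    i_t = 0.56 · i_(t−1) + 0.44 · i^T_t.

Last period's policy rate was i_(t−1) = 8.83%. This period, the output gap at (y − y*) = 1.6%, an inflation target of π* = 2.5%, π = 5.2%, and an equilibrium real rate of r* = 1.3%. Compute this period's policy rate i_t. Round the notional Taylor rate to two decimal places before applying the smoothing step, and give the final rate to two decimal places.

9.10%

i^T_t = 1.3 + 5.2 + 0.5 × (5.2 − 2.5) + 1 × 1.6
   = 1.3 + 5.2 + 1.35 + 1.6 = 9.45
i_t = 0.56 × 8.83 + 0.44 × 9.45 = 4.9448 + 4.158 = 9.10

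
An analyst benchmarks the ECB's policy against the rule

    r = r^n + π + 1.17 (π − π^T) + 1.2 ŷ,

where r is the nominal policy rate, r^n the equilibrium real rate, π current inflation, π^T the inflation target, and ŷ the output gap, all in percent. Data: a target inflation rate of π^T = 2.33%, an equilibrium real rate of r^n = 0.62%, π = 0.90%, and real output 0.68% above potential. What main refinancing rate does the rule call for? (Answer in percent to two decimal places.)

0.66%

Output 0.68% above potential → ŷ = 0.68.
r = 0.62 + 0.90 + 1.17 × (0.90 − 2.33) + 1.2 × 0.68
   = 0.62 + 0.9 − 1.6731 + 0.816 = 0.66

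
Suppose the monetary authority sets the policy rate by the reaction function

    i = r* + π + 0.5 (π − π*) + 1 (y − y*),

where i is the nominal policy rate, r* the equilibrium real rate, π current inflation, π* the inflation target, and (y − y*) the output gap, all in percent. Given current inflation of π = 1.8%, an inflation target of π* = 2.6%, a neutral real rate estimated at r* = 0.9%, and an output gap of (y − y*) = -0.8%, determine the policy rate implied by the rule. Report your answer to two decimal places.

1.50%

i = 0.9 + 1.8 + 0.5 × (1.8 − 2.6) + 1 × (-0.8)
   = 0.9 + 1.8 − 0.4 − 0.8 = 1.50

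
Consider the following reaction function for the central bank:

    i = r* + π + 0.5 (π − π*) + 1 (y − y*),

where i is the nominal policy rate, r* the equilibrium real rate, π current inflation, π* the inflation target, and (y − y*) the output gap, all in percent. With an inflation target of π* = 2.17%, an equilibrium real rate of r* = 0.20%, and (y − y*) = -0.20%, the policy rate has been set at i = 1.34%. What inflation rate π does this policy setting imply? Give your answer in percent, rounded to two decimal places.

1.62%

Collecting π: i = r* + (1 + 0.5) π − 0.5 π* + 1 (y − y*)
1.5 π = 1.34 − 0.20 + 0.5 × 2.17 − 1 × (-0.20) = 2.425
π = 2.425 / 1.5 = 1.62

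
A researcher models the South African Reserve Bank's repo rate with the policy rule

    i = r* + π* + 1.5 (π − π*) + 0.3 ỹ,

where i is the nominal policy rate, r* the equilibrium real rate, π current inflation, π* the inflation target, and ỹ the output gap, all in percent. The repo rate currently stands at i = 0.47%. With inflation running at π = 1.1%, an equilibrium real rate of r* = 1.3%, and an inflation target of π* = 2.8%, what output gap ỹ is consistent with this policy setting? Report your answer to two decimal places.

-3.60%

0.3 ỹ = 0.47 − 1.3 − 2.8 − 1.5 × (1.1 − 2.8) = -1.08
ỹ = -1.08 / 0.3 = -3.60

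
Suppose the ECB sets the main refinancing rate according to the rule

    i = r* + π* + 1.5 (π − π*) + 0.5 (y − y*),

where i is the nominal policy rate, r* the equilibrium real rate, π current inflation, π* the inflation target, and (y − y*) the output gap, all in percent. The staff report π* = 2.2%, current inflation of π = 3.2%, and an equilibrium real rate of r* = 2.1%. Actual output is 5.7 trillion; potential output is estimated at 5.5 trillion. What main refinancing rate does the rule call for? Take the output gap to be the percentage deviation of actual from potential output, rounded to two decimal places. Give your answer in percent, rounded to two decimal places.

7.62%

Output gap = 100 × (5.7 − 5.5) / 5.5 = 3.64%.
i = 2.10 + 2.20 + 1.5 × (3.20 − 2.20) + 0.5 × 3.64
   = 2.10 + 2.2 + 1.5 + 1.82 = 7.62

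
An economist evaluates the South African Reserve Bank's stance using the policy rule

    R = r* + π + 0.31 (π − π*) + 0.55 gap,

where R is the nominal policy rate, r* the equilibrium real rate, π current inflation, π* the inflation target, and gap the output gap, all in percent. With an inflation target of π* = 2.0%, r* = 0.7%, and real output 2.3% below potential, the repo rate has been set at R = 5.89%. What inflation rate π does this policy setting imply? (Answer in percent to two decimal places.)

Output 2.3% below potential → gap = -2.3.
Collecting π: R = r* + (1 + 0.31) π − 0.31 π* + 0.55 gap
1.31 π = 5.89 − 0.7 + 0.31 × 2.0 − 0.55 × (-2.3) = 7.075
π = 7.075 / 1.31 = 5.40

5.40%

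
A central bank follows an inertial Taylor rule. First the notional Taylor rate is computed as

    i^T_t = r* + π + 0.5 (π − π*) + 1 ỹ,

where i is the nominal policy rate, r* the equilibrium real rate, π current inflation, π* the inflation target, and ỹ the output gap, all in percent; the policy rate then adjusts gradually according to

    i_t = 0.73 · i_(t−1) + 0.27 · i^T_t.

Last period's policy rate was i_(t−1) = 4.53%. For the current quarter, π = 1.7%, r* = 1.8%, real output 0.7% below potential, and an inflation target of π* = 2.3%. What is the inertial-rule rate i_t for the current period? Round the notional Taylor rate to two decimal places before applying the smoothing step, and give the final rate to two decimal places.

Output 0.7% below potential → ỹ = -0.7.
i^T_t = 1.8 + 1.7 + 0.5 × (1.7 − 2.3) + 1 × (-0.7)
   = 1.8 + 1.7 − 0.3 − 0.7 = 2.50
i_t = 0.73 × 4.53 + 0.27 × 2.50 = 3.3069 + 0.675 = 3.98

3.98%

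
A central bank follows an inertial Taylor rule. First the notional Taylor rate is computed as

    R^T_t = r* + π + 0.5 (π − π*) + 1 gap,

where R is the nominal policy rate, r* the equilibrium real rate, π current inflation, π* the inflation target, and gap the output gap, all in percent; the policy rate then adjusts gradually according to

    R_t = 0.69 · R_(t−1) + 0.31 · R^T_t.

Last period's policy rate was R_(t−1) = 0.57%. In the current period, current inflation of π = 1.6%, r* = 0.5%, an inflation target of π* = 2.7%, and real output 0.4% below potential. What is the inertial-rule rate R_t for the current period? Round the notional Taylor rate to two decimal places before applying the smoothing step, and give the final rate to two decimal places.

0.75%

Output 0.4% below potential → gap = -0.4.
R^T_t = 0.5 + 1.6 + 0.5 × (1.6 − 2.7) + 1 × (-0.4)
   = 0.5 + 1.6 − 0.55 − 0.4 = 1.15
R_t = 0.69 × 0.57 + 0.31 × 1.15 = 0.3933 + 0.3565 = 0.75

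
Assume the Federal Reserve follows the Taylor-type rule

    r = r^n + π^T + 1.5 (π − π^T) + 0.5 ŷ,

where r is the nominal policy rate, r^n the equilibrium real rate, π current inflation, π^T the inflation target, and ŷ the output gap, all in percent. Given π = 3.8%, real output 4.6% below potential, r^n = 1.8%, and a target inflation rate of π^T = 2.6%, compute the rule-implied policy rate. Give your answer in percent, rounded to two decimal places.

3.90%

Output 4.6% below potential → ŷ = -4.6.
r = 1.8 + 2.6 + 1.5 × (3.8 − 2.6) + 0.5 × (-4.6)
   = 1.8 + 2.6 + 1.8 − 2.3 = 3.90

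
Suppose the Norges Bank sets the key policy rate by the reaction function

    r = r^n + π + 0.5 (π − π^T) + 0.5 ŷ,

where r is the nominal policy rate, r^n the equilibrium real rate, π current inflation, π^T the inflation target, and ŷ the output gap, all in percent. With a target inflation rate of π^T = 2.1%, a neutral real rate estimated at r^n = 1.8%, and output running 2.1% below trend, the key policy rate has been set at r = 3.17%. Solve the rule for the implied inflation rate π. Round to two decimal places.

Output 2.1% below potential → ŷ = -2.1.
Collecting π: r = r^n + (1 + 0.5) π − 0.5 π^T + 0.5 ŷ
1.5 π = 3.17 − 1.8 + 0.5 × 2.1 − 0.5 × (-2.1) = 3.47
π = 3.47 / 1.5 = 2.31

2.31%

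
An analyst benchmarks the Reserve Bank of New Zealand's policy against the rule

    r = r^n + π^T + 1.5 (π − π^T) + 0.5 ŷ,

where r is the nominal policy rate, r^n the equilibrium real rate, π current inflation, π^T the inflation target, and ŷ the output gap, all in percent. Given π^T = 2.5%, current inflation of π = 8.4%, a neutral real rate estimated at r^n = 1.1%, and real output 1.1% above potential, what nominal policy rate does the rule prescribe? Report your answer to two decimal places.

Output 1.1% above potential → ŷ = 1.1.
r = 1.1 + 2.5 + 1.5 × (8.4 − 2.5) + 0.5 × 1.1
   = 1.1 + 2.5 + 8.85 + 0.55 = 13.00

13.00%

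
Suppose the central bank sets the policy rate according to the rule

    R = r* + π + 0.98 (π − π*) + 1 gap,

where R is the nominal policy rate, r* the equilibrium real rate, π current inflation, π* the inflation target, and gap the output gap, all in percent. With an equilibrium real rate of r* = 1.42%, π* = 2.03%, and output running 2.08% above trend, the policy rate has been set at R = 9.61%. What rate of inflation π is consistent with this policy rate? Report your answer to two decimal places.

4.09%

Output 2.08% above potential → gap = 2.08.
Collecting π: R = r* + (1 + 0.98) π − 0.98 π* + 1 gap
1.98 π = 9.61 − 1.42 + 0.98 × 2.03 − 1 × 2.08 = 8.0994
π = 8.0994 / 1.98 = 4.09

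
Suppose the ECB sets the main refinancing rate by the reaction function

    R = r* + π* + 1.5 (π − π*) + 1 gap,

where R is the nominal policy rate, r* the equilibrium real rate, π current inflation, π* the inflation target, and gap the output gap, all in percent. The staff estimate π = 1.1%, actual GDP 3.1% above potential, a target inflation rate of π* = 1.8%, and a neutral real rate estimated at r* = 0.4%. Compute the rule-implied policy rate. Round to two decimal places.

Output 3.1% above potential → gap = 3.1.
R = 0.4 + 1.8 + 1.5 × (1.1 − 1.8) + 1 × 3.1
   = 0.4 + 1.8 − 1.05 + 3.1 = 4.25

4.25%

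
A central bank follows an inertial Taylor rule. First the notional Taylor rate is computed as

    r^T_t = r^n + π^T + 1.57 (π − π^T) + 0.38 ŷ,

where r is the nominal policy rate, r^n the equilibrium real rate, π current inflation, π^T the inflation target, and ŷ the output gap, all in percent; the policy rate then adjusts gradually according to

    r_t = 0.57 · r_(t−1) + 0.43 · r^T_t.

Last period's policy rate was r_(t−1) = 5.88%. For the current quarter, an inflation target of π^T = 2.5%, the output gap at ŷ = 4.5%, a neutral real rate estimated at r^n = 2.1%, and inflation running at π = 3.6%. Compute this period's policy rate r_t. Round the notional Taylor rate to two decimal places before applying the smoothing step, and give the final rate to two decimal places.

r^T_t = 2.1 + 2.5 + 1.57 × (3.6 − 2.5) + 0.38 × 4.5
   = 2.1 + 2.5 + 1.727 + 1.71 = 8.04
r_t = 0.57 × 5.88 + 0.43 × 8.04 = 3.3516 + 3.4572 = 6.81

6.81%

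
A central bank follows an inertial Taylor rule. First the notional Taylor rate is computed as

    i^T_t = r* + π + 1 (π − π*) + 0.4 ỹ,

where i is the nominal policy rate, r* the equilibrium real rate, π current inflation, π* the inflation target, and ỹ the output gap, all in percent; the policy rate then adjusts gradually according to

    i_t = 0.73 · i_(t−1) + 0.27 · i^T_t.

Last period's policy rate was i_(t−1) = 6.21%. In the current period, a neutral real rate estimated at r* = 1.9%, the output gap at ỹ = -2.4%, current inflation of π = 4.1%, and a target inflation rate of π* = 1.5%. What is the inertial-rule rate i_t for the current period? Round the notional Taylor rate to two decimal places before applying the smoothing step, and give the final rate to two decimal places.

6.60%

i^T_t = 1.9 + 4.1 + 1 × (4.1 − 1.5) + 0.4 × (-2.4)
   = 1.9 + 4.1 + 2.6 − 0.96 = 7.64
i_t = 0.73 × 6.21 + 0.27 × 7.64 = 4.5333 + 2.0628 = 6.60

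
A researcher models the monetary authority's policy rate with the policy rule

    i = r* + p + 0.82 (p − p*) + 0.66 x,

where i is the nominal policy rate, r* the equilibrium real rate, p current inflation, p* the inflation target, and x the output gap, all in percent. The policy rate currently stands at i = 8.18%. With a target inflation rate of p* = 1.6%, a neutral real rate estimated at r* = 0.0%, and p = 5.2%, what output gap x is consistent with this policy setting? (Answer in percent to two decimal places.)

0.66 x = 8.18 − 0.0 − 5.2 − 0.82 × (5.2 − 1.6) = 0.028
x = 0.028 / 0.66 = 0.04

0.04%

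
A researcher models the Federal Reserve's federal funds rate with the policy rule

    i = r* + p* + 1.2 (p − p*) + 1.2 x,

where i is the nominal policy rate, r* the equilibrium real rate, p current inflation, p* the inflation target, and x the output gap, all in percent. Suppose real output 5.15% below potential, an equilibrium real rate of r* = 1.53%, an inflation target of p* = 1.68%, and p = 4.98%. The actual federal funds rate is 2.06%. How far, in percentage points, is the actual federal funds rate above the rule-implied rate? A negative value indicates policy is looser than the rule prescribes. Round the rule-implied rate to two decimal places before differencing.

1.07 pp

Output 5.15% below potential → x = -5.15.
i = 1.53 + 1.68 + 1.2 × (4.98 − 1.68) + 1.2 × (-5.15)
   = 1.53 + 1.68 + 3.96 − 6.18 = 0.99
Deviation = 2.06 − 0.99 = 1.07 pp.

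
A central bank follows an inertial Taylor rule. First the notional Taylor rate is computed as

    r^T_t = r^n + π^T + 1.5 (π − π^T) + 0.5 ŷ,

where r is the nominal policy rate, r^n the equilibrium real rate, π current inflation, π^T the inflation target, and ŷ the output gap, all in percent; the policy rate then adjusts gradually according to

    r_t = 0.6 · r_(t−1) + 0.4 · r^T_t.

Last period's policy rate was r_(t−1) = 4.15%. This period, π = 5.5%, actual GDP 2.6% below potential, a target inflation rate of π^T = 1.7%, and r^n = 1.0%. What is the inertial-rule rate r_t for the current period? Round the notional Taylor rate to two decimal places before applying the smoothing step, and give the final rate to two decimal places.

5.33%

Output 2.6% below potential → ŷ = -2.6.
r^T_t = 1.0 + 1.7 + 1.5 × (5.5 − 1.7) + 0.5 × (-2.6)
   = 1.0 + 1.7 + 5.7 − 1.3 = 7.10
r_t = 0.6 × 4.15 + 0.4 × 7.10 = 2.49 + 2.84 = 5.33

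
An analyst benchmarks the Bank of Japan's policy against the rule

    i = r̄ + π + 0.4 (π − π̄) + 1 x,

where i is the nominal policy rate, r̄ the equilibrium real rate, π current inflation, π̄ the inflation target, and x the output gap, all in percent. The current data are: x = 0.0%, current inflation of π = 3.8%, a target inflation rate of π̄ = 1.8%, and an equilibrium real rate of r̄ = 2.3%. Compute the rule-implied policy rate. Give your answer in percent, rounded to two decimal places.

i = 2.3 + 3.8 + 0.4 × (3.8 − 1.8) + 1 × 0.0
   = 2.3 + 3.8 + 0.8 + 0 = 6.90

6.90%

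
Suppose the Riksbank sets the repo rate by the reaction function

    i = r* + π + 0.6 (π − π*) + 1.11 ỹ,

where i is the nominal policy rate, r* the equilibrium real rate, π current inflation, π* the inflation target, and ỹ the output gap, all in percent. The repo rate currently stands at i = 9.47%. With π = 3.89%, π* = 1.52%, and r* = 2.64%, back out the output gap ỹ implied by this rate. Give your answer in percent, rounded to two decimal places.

1.11 ỹ = 9.47 − 2.64 − 3.89 − 0.6 × (3.89 − 1.52) = 1.518
ỹ = 1.518 / 1.11 = 1.37

1.37%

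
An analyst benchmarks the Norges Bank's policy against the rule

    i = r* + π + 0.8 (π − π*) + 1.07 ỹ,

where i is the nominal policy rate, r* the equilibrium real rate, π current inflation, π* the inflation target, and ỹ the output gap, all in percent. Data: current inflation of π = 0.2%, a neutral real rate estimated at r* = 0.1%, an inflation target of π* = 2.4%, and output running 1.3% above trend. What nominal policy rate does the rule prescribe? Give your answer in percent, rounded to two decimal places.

-0.07%

Output 1.3% above potential → ỹ = 1.3.
i = 0.1 + 0.2 + 0.8 × (0.2 − 2.4) + 1.07 × 1.3
   = 0.1 + 0.2 − 1.76 + 1.391 = -0.07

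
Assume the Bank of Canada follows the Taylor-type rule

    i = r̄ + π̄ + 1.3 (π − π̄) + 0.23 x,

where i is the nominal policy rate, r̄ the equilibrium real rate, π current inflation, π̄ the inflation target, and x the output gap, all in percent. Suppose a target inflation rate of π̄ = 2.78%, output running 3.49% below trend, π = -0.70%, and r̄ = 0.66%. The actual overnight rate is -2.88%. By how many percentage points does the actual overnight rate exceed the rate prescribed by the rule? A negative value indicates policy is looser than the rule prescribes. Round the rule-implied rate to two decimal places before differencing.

-0.99 pp

Output 3.49% below potential → x = -3.49.
i = 0.66 + 2.78 + 1.3 × (-0.70 − 2.78) + 0.23 × (-3.49)
   = 0.66 + 2.78 − 4.524 − 0.8027 = -1.89
Deviation = -2.88 − (-1.89) = -0.99 pp.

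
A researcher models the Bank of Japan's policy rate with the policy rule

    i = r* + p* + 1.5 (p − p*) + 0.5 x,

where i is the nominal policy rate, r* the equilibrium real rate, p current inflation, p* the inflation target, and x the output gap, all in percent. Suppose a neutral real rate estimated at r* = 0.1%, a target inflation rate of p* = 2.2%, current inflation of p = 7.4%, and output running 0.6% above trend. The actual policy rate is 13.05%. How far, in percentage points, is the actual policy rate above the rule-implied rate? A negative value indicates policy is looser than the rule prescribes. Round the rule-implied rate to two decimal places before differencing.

2.65 pp

Output 0.6% above potential → x = 0.6.
i = 0.1 + 2.2 + 1.5 × (7.4 − 2.2) + 0.5 × 0.6
   = 0.1 + 2.2 + 7.8 + 0.3 = 10.40
Deviation = 13.05 − 10.40 = 2.65 pp.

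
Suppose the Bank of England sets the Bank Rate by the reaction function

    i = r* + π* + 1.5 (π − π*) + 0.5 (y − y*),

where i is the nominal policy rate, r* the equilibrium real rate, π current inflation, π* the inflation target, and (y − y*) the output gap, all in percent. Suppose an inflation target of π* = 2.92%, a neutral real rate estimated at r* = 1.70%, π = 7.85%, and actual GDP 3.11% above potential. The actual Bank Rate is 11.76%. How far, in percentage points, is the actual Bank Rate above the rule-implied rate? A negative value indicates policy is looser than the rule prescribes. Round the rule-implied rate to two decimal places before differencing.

Output 3.11% above potential → (y − y*) = 3.11.
i = 1.70 + 2.92 + 1.5 × (7.85 − 2.92) + 0.5 × 3.11
   = 1.70 + 2.92 + 7.395 + 1.555 = 13.57
Deviation = 11.76 − 13.57 = -1.81 pp.

-1.81 pp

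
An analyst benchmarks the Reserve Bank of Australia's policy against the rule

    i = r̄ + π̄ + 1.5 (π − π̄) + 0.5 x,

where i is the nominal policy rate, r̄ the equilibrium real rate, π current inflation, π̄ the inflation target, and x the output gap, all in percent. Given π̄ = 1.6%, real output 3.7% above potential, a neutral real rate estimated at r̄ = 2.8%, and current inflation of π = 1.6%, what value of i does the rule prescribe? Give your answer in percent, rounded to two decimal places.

6.25%

Output 3.7% above potential → x = 3.7.
i = 2.8 + 1.6 + 1.5 × (1.6 − 1.6) + 0.5 × 3.7
   = 2.8 + 1.6 + 0 + 1.85 = 6.25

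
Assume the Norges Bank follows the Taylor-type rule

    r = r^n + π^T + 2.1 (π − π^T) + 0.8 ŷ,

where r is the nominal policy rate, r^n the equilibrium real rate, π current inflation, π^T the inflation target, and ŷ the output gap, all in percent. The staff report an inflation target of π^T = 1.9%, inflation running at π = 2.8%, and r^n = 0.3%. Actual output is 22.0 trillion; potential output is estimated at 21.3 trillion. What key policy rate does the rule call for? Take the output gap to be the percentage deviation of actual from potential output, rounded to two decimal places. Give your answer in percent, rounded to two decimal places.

6.72%

Output gap = 100 × (22.0 − 21.3) / 21.3 = 3.29%.
r = 0.30 + 1.90 + 2.1 × (2.80 − 1.90) + 0.8 × 3.29
   = 0.30 + 1.9 + 1.89 + 2.632 = 6.72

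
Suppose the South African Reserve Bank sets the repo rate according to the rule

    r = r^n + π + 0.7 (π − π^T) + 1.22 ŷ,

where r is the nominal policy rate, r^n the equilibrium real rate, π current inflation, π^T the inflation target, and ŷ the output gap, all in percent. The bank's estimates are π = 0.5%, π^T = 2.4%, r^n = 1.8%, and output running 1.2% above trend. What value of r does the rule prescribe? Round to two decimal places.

2.43%

Output 1.2% above potential → ŷ = 1.2.
r = 1.8 + 0.5 + 0.7 × (0.5 − 2.4) + 1.22 × 1.2
   = 1.8 + 0.5 − 1.33 + 1.464 = 2.43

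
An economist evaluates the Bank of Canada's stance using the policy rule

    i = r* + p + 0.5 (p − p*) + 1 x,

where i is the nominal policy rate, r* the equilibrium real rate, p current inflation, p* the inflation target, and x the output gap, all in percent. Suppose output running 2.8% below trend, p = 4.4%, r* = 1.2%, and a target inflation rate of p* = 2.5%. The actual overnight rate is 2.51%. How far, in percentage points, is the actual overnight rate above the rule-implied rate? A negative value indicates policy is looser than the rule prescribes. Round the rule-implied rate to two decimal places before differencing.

-1.24 pp

Output 2.8% below potential → x = -2.8.
i = 1.2 + 4.4 + 0.5 × (4.4 − 2.5) + 1 × (-2.8)
   = 1.2 + 4.4 + 0.95 − 2.8 = 3.75
Deviation = 2.51 − 3.75 = -1.24 pp.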